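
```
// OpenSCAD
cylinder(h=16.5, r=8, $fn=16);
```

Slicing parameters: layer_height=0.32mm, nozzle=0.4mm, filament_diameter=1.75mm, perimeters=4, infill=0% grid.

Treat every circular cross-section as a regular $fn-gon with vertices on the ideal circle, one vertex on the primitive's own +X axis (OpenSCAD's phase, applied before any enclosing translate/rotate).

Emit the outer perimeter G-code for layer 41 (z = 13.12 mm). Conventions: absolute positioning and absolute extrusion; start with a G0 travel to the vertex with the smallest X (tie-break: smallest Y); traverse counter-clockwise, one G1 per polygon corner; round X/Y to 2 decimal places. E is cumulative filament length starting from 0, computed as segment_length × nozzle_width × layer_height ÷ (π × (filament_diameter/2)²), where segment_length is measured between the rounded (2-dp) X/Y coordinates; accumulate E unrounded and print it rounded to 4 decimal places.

G0 X-8.00 Y0.00 Z13.12
G1 X-7.39 Y-3.06 E0.1660
G1 X-5.66 Y-5.66 E0.3322
G1 X-3.06 Y-7.39 E0.4984
G1 X0.00 Y-8.00 E0.6645
G1 X3.06 Y-7.39 E0.8305
G1 X5.66 Y-5.66 E0.9967
G1 X7.39 Y-3.06 E1.1629
G1 X8.00 Y0.00 E1.3290
G1 X7.39 Y3.06 E1.4950
G1 X5.66 Y5.66 E1.6612
G1 X3.06 Y7.39 E1.8274
G1 X0.00 Y8.00 E1.9934
G1 X-3.06 Y7.39 E2.1595
G1 X-5.66 Y5.66 E2.3257
G1 X-7.39 Y3.06 E2.4919
G1 X-8.00 Y0.00 E2.6579

At z = 13.12 mm: the r=8 cylinder contributes a regular 16-gon of circumradius 8. The outline is a single polygon with 16 vertices. Extrusion per mm of travel: 0.4 × 0.32 / (π × 0.875²) = 0.053216. Accumulating E over each segment gives final E = 2.6579.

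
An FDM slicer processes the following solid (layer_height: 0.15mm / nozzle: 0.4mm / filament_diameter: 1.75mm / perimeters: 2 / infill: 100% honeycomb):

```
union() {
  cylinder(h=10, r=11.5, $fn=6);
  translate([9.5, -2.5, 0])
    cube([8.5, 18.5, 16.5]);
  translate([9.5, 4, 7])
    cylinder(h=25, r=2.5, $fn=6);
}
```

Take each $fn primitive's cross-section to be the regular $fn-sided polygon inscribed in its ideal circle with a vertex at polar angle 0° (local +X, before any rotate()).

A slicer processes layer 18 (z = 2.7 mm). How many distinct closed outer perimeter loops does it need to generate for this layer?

At z = 2.7 mm: the cylinder: section is a regular 6-gon, circumradius r=11.5; the 8.5×18.5 cube at (9.5, -2.5) contributes its full rectangle; the cylinder at (9.5, 4) does not reach this height (z outside [7, 32]); Combining (union): the regions partially overlap (shared area 6.66 mm²), so overlapping operands fuse into one piece — 1 connected region. The result has 1 disconnected region.

1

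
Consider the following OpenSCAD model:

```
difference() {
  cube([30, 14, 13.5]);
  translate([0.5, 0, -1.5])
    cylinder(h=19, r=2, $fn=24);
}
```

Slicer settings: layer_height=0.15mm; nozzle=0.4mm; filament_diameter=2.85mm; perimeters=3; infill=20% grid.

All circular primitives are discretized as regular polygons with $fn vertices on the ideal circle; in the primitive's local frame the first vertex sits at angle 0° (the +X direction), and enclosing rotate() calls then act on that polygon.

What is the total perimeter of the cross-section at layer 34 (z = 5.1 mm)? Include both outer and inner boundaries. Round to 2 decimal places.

At z = 5.1 mm: the cube is present — its section is the full 30×14 rectangle (perimeter 88.00 mm); the r=2 cylinder at (0.5, 0) gives a regular 24-gon of circumradius 2 (constant along its height) (perimeter = 2·24·2.000·sin(180°/24) = 12.53 mm); After the difference (first − rest): starting from the 30×14 cube, the r=2 cylinder at (0.5, 0) partially overlaps it — only the 4.09 mm² overlap (of its 12.42 mm²) is removed, clipping the outline — boundary = 87.20 mm. Overall, the cross-section is a single solid region. Total boundary length (outer) = 87.20 mm.

87.20 mm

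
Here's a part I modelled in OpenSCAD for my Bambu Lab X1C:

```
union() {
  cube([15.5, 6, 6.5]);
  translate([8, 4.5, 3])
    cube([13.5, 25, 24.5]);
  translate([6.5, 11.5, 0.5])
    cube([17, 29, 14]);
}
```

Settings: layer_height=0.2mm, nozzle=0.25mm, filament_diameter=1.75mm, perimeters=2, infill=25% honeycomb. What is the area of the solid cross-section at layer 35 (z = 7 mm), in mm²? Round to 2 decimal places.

At z = 7 mm: the cube is absent (z outside [0, 6.5]); the 13.5×25 cube at (8, 4.5) contributes its full rectangle (area 337.50 mm²); the cube at (6.5, 11.5) is present — its section is the full 17×29 rectangle (area 493.00 mm²); Merging all regions: the regions partially overlap — summed areas 830.50 mm² minus the doubly-counted overlap 243.00 mm² gives 587.50 mm² — area = 587.50 mm². Overall, the cross-section is a single solid region. Net area = 587.50 mm².

587.50 mm²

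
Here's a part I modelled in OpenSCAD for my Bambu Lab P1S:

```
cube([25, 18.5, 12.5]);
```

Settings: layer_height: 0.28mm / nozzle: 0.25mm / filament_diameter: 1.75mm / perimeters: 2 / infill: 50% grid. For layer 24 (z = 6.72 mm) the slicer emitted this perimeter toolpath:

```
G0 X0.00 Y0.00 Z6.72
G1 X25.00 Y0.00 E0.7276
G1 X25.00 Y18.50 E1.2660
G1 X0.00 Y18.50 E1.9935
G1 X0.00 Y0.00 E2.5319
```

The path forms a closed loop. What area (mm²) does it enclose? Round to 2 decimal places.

462.50 mm²

Apply the shoelace formula to the sequence of (X, Y) vertices; enclosed area = 462.50 mm².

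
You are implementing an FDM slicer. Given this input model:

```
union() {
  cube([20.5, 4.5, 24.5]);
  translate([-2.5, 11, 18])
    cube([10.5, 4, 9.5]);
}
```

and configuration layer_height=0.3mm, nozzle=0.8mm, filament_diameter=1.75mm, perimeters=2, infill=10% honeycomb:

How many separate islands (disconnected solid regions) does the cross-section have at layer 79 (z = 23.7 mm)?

At z = 23.7 mm: the 20.5×4.5 cube contributes its full rectangle; the cube at (-2.5, 11) (footprint 10.5×4) is included at this height; Combining (union): the 2 present regions are separate (no shared area or edge), so areas and boundary lengths simply add and each stays a separate island — 2 connected regions. Overall, the cross-section has 2 separate islands. Island count = 2.

2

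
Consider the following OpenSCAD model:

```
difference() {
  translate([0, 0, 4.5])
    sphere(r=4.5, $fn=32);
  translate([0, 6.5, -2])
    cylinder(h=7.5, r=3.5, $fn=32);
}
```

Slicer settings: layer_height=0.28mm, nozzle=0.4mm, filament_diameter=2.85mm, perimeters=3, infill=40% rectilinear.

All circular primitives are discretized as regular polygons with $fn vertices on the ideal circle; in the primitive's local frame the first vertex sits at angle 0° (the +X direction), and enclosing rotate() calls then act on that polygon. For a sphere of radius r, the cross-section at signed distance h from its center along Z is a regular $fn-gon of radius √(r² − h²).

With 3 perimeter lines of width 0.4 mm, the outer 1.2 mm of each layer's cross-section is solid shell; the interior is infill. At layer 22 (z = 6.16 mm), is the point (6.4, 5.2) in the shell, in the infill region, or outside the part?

At z = 6.16 mm: the r=4.5 sphere contributes a regular 32-gon of circumradius √(4.5²−1.66²) = 4.183; the cylinder at (0, 6.5) does not reach this height (z outside [-2, 5.5]); After the difference (first − rest): none of the subtracted shapes is present at this height, so the r=4.5 sphere is unchanged — 1 connected region. Overall, the cross-section is a single solid region. The nearest boundary edge runs (3.48, 2.32)→(2.96, 2.96); distance from the point to it = 4.08 mm. The point is not inside any of the regions above, so it lies outside the cross-section (4.08 mm from the nearest boundary).

outside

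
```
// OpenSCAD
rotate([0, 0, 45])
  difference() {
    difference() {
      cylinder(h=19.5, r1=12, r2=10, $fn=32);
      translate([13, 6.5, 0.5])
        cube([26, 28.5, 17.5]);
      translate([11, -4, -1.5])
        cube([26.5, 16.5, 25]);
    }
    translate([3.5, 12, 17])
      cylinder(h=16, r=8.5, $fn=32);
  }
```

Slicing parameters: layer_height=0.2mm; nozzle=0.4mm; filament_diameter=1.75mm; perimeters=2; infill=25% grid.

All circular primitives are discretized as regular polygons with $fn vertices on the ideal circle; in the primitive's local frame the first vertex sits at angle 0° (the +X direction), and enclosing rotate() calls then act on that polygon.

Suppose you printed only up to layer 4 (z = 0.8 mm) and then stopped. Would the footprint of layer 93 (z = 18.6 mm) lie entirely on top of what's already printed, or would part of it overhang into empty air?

Compare the two slices. At z = 0.8: the cone contributes a regular 32-gon of circumradius 11.918 (interpolated between r1=12 and r2=10 at t=0.041) (area = (32/2)·11.918²·sin(360°/32) = 443.36 mm²); the cube at (13, 6.5) (footprint 26×28.5) is included at this height (area 741.00 mm²); the 26.5×16.5 cube at (11, -4) contributes its full rectangle (area 437.25 mm²); Taking the first minus the rest: starting from the cone (443.36 mm²), the 26×28.5 cube at (13, 6.5) misses the remaining region (no effect); the 26.5×16.5 cube at (11, -4) partially overlaps it — only the 5.25 mm² overlap (of its 437.25 mm²) is removed, clipping the outline — area = 438.12 mm²; the cylinder at (3.5, 12) is not intersected at this z (z outside [17, 33]); Subtracting the remaining from the first: none of the subtracted shapes is present at this height, so the result so far is unchanged — area = 438.12 mm²; (whole slice rotated 45° about Z — lengths, areas and connectivity unchanged). At z = 18.6: the cone: at t=0.954 of its height the radius interpolates to r₁+(r₂−r₁)t = 10.092, giving a regular 32-gon of that circumradius (area = (32/2)·10.092²·sin(360°/32) = 317.93 mm²); the cube at (13, 6.5) is not intersected at this z (z outside [0.5, 18]); the cube at (11, -4) (footprint 26.5×16.5) is included at this height (area 437.25 mm²); Taking the first minus the rest: starting from the cone (317.93 mm²), the 26.5×16.5 cube at (11, -4) misses the remaining region (no effect) — area = 317.93 mm²; the r=8.5 cylinder at (3.5, 12) gives a regular 32-gon of circumradius 8.5 (constant along its height) (area = (32/2)·8.500²·sin(360°/32) = 225.52 mm²); After the difference (first − rest): starting from that combined region (317.93 mm²), the r=8.5 cylinder at (3.5, 12) partially overlaps it — only the 56.80 mm² overlap (of its 225.52 mm²) is removed, clipping the outline — area = 261.14 mm²; (whole slice rotated 45° about Z — lengths, areas and connectivity unchanged). Checking containment: the cross-section at z = 18.6 is a subset of the cross-section at z = 0.8.

entirely on top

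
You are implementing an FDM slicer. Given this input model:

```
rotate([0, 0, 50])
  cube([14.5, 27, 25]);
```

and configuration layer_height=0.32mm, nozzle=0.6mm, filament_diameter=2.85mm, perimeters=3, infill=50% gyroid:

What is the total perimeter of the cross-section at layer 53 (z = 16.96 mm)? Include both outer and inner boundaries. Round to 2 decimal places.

At z = 16.96 mm: the cube is present — its section is the full 14.5×27 rectangle (perimeter 83.00 mm); (whole slice rotated 50° about Z — lengths, areas and connectivity unchanged). Overall, the cross-section is a single solid region. Total boundary length (outer) = 83.00 mm.

83.00 mm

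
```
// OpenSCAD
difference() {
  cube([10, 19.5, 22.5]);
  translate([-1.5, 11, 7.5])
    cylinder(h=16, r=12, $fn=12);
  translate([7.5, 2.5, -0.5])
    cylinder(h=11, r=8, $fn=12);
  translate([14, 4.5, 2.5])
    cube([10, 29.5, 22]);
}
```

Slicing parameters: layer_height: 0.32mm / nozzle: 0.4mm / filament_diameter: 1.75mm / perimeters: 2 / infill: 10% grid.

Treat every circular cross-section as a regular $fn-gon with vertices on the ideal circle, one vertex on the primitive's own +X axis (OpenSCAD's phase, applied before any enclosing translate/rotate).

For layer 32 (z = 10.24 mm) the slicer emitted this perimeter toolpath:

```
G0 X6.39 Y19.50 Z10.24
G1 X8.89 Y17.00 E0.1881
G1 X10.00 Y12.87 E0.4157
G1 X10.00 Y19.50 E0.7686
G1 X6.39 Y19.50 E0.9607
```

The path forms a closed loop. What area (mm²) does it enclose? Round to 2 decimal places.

8.19 mm²

Apply the shoelace formula to the sequence of (X, Y) vertices; enclosed area = 8.19 mm².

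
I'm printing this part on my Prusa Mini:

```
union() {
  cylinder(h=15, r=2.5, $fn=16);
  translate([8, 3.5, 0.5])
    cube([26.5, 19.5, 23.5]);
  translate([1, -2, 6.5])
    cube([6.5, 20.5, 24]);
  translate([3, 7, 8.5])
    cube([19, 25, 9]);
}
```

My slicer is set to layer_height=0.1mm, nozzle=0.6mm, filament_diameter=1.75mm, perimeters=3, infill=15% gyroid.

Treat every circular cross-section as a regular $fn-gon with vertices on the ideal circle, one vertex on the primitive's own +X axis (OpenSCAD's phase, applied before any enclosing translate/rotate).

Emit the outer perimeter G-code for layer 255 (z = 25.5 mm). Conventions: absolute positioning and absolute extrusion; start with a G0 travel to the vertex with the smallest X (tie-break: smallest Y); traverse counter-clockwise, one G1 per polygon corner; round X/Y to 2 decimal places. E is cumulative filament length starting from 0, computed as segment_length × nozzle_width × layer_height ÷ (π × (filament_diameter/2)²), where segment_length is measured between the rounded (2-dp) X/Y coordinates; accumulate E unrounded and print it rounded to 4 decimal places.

At z = 25.5 mm: the cylinder does not reach this height (z outside [0, 15]); the cube at (8, 3.5) is not intersected at this z (z outside [0.5, 24]); the 6.5×20.5 cube at (1, -2) contributes its full rectangle; the cube at (3, 7) does not reach this height (z outside [8.5, 17.5]); Taking the union: only the 6.5×20.5 cube at (1, -2) is present, so the union is just that shape — 1 connected region. The outline is a single polygon with 4 vertices. Extrusion per mm of travel: 0.6 × 0.1 / (π × 0.875²) = 0.024945. Accumulating E over each segment gives final E = 1.3470.

G0 X1.00 Y-2.00 Z25.50
G1 X7.50 Y-2.00 E0.1621
G1 X7.50 Y18.50 E0.6735
G1 X1.00 Y18.50 E0.8357
G1 X1.00 Y-2.00 E1.3470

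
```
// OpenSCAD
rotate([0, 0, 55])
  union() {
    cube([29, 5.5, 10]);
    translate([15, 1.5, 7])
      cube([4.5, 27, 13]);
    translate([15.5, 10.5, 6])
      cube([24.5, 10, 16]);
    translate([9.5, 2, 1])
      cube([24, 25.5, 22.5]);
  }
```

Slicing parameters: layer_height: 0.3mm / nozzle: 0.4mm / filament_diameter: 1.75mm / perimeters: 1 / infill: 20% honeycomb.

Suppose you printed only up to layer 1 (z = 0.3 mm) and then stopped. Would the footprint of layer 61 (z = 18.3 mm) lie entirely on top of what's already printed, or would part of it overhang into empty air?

part overhangs

Compare the two slices. At z = 0.3: the 29×5.5 cube contributes its full rectangle (area 159.50 mm²); the cube at (15, 1.5) is absent (z outside [7, 20]); the cube at (15.5, 10.5) is not intersected at this z (z outside [6, 22]); the cube at (9.5, 2) does not reach this height (z outside [1, 23.5]); Merging all regions: only the 29×5.5 cube is present, so the union is just that shape — area = 159.50 mm²; (whole slice rotated 55° about Z — lengths, areas and connectivity unchanged). At z = 18.3: the cube is not intersected at this z (z outside [0, 10]); the cube at (15, 1.5) is present — its section is the full 4.5×27 rectangle (area 121.50 mm²); the 24.5×10 cube at (15.5, 10.5) contributes its full rectangle (area 245.00 mm²); the cube at (9.5, 2) (footprint 24×25.5) is included at this height (area 612.00 mm²); Combining (union): the regions partially overlap — summed areas 978.50 mm² minus the doubly-counted overlap 294.75 mm² gives 683.75 mm² — area = 683.75 mm²; (rotated 55° about Z; rotation is an isometry so areas/perimeters/island counts are preserved). Checking containment: at z = 18.3 the cross-section extends beyond the z = 0.3 cross-section by about 613.25 mm².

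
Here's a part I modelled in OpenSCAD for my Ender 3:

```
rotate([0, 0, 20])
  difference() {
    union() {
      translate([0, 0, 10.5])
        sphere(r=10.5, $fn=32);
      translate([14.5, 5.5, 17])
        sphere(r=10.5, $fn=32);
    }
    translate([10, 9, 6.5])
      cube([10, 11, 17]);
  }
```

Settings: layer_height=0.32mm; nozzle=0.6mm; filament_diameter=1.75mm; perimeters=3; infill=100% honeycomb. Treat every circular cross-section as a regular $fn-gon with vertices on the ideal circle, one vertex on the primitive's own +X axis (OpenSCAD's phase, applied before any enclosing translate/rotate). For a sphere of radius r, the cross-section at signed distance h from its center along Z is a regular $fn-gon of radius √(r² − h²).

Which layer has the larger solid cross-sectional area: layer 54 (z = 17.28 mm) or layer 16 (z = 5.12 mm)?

layer 54 (z = 17.28 mm)

Layer 54 (z = 17.28): the r=10.5 sphere slices to a regular 32-gon of circumradius 8.018 (√(r²−h²) with h=6.78 from center) (area = (32/2)·8.018²·sin(360°/32) = 200.65 mm²); the sphere at (14.5, 5.5): section is a regular 32-gon, circumradius = √(r²−h²) = √(10.5²−0.28²) = 10.496 (area = (32/2)·10.496²·sin(360°/32) = 343.89 mm²); Merging all regions: the regions partially overlap — summed areas 544.55 mm² minus the doubly-counted overlap 19.77 mm² gives 524.78 mm² — area = 524.78 mm²; the cube at (10, 9) (footprint 10×11) is included at this height (area 110.00 mm²); Subtracting the remaining from the first: starting from that combined region (524.78 mm²), the 10×11 cube at (10, 9) partially overlaps it — only the 65.36 mm² overlap (of its 110.00 mm²) is removed, clipping the outline — area = 459.42 mm²; (rotated 20° about Z; rotation is an isometry so areas/perimeters/island counts are preserved). So its area = 459.42 mm². Layer 16 (z = 5.12): the r=10.5 sphere slices to a regular 32-gon of circumradius 9.017 (√(r²−h²) with h=5.38 from center) (area = (32/2)·9.017²·sin(360°/32) = 253.79 mm²); the sphere at (14.5, 5.5) is absent (|z−center|=11.880 > r=10.5); Combining (union): only the r=10.5 sphere is present, so the union is just that shape — area = 253.79 mm²; the cube at (10, 9) is not intersected at this z (z outside [6.5, 23.5]); After the difference (first − rest): none of the subtracted shapes is present at this height, so that combined region is unchanged — area = 253.79 mm²; (whole slice rotated 20° about Z — lengths, areas and connectivity unchanged). So its area = 253.79 mm². Layer 54 is larger (459.42 vs 253.79 mm²).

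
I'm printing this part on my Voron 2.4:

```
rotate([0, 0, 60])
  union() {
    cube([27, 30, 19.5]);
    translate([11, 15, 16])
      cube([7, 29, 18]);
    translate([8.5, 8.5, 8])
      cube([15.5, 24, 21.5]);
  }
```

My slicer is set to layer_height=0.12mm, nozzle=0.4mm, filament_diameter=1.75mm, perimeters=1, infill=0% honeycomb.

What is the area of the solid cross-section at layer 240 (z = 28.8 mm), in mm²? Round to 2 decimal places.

At z = 28.8 mm: the cube is absent (z outside [0, 19.5]); the cube at (11, 15) is present — its section is the full 7×29 rectangle (area 203.00 mm²); the 15.5×24 cube at (8.5, 8.5) contributes its full rectangle (area 372.00 mm²); Merging all regions: the regions partially overlap — summed areas 575.00 mm² minus the doubly-counted overlap 122.50 mm² gives 452.50 mm² — area = 452.50 mm²; (rotated 60° about Z; rotation is an isometry so areas/perimeters/island counts are preserved). Overall, the cross-section is a single solid region. Net area = 452.50 mm².

452.50 mm²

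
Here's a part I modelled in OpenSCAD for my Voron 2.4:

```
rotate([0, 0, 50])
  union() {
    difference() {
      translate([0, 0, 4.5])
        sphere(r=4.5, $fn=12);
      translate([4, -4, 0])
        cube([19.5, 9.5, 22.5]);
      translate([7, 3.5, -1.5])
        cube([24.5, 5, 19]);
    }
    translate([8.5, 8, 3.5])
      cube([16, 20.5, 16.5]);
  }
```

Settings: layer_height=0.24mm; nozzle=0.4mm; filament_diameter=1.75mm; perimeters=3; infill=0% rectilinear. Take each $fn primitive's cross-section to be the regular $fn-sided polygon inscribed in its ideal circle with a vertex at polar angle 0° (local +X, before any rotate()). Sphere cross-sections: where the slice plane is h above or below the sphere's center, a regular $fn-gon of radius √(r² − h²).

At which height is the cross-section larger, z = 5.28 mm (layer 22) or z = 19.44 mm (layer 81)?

layer 22 (z = 5.28 mm)

Layer 22 (z = 5.28): the sphere: section is a regular 12-gon, circumradius = √(r²−h²) = √(4.5²−0.78²) = 4.432 (area = (12/2)·4.432²·sin(360°/12) = 58.92 mm²); the cube at (4, -4) is present — its section is the full 19.5×9.5 rectangle (area 185.25 mm²); the cube at (7, 3.5) (footprint 24.5×5) is included at this height (area 122.50 mm²); Taking the first minus the rest: starting from the r=4.5 sphere (58.92 mm²), the 19.5×9.5 cube at (4, -4) partially overlaps it — only the 0.70 mm² overlap (of its 185.25 mm²) is removed, clipping the outline; the 24.5×5 cube at (7, 3.5) misses the remaining region (no effect) — area = 58.23 mm²; the cube at (8.5, 8) is present — its section is the full 16×20.5 rectangle (area 328.00 mm²); Taking the union: the 2 present regions are separate (no shared area or edge), so areas and boundary lengths simply add and each stays a separate island — area = 386.23 mm²; (whole slice rotated 50° about Z — lengths, areas and connectivity unchanged). So its area = 386.23 mm². Layer 81 (z = 19.44): the sphere is absent (|z−center|=14.940 > r=4.5); the cube at (4, -4) (footprint 19.5×9.5) is included at this height (area 185.25 mm²); the cube at (7, 3.5) does not reach this height (z outside [-1.5, 17.5]); Subtracting the remaining from the first: the first operand is absent here, so nothing remains; the cube at (8.5, 8) (footprint 16×20.5) is included at this height (area 328.00 mm²); Taking the union: only the 16×20.5 cube at (8.5, 8) is present, so the union is just that shape — area = 328.00 mm²; (rotated 50° about Z; rotation is an isometry so areas/perimeters/island counts are preserved). So its area = 328.00 mm². Layer 22 is larger (386.23 vs 328.00 mm²).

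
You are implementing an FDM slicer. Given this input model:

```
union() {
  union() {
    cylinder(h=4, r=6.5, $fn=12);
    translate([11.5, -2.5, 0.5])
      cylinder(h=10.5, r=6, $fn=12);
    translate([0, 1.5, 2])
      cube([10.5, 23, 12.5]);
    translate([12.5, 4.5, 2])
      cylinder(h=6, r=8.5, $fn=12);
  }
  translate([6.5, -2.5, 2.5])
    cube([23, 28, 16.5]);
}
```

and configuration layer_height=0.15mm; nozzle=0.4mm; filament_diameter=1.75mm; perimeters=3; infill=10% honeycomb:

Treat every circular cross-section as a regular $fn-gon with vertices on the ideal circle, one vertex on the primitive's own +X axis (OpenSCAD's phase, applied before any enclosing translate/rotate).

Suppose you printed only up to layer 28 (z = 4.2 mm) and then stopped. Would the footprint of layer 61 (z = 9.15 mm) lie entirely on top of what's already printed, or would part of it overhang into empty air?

Compare the two slices. At z = 4.2: the cylinder is absent (z outside [0, 4]); the r=6 cylinder at (11.5, -2.5) gives a regular 12-gon of circumradius 6 (constant along its height) (area = (12/2)·6.000²·sin(360°/12) = 108.00 mm²); the cube at (0, 1.5) is present — its section is the full 10.5×23 rectangle (area 241.50 mm²); the r=8.5 cylinder at (12.5, 4.5) contributes a regular 12-gon of circumradius 8.5 (area = (12/2)·8.500²·sin(360°/12) = 216.75 mm²); Taking the union: the regions partially overlap — summed areas 566.25 mm² minus the doubly-counted overlap 115.75 mm² gives 450.50 mm² — area = 450.50 mm²; the cube at (6.5, -2.5) is present — its section is the full 23×28 rectangle (area 644.00 mm²); Combining (union): the regions partially overlap — summed areas 1094.50 mm² minus the doubly-counted overlap 242.88 mm² gives 851.62 mm² — area = 851.62 mm². At z = 9.15: the cylinder does not reach this height (z outside [0, 4]); the r=6 cylinder at (11.5, -2.5) gives a regular 12-gon of circumradius 6 (constant along its height) (area = (12/2)·6.000²·sin(360°/12) = 108.00 mm²); the cube at (0, 1.5) (footprint 10.5×23) is included at this height (area 241.50 mm²); the cylinder at (12.5, 4.5) is not intersected at this z (z outside [2, 8]); Combining (union): the regions partially overlap — summed areas 349.50 mm² minus the doubly-counted overlap 3.64 mm² gives 345.86 mm² — area = 345.86 mm²; the cube at (6.5, -2.5) (footprint 23×28) is included at this height (area 644.00 mm²); Merging all regions: the regions partially overlap — summed areas 989.86 mm² minus the doubly-counted overlap 140.54 mm² gives 849.31 mm² — area = 849.31 mm². Checking containment: the cross-section at z = 9.15 is a subset of the cross-section at z = 4.2.

entirely on top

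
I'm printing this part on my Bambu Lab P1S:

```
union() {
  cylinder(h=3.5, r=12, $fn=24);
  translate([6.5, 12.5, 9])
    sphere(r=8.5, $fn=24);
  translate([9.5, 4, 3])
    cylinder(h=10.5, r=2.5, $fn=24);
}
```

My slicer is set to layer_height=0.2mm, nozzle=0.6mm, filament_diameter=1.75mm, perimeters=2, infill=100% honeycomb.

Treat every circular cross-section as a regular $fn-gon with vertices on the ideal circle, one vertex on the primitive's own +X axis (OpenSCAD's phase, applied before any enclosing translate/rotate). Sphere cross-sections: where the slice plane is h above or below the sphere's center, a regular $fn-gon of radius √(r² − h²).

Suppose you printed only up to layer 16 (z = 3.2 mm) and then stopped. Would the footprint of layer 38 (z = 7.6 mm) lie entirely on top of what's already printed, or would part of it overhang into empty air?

Compare the two slices. At z = 3.2: the r=12 cylinder gives a regular 24-gon of circumradius 12 (constant along its height) (area = (24/2)·12.000²·sin(360°/24) = 447.24 mm²); the r=8.5 sphere at (6.5, 12.5) slices to a regular 24-gon of circumradius 6.214 (√(r²−h²) with h=5.8 from center) (area = (24/2)·6.214²·sin(360°/24) = 119.92 mm²); the cylinder at (9.5, 4): section is a regular 24-gon, circumradius r=2.5 (area = (24/2)·2.500²·sin(360°/24) = 19.41 mm²); Taking the union: the regions partially overlap — summed areas 586.57 mm² minus the doubly-counted overlap 46.01 mm² gives 540.56 mm² — area = 540.56 mm². At z = 7.6: the cylinder is absent (z outside [0, 3.5]); the sphere at (6.5, 12.5): section is a regular 24-gon, circumradius = √(r²−h²) = √(8.5²−1.4²) = 8.384 (area = (24/2)·8.384²·sin(360°/24) = 218.31 mm²); the r=2.5 cylinder at (9.5, 4) contributes a regular 24-gon of circumradius 2.5 (area = (24/2)·2.500²·sin(360°/24) = 19.41 mm²); Merging all regions: the regions partially overlap — summed areas 237.72 mm² minus the doubly-counted overlap 5.86 mm² gives 231.86 mm² — area = 231.86 mm². Checking containment: at z = 7.6 the cross-section extends beyond the z = 3.2 cross-section by about 66.26 mm².

part overhangs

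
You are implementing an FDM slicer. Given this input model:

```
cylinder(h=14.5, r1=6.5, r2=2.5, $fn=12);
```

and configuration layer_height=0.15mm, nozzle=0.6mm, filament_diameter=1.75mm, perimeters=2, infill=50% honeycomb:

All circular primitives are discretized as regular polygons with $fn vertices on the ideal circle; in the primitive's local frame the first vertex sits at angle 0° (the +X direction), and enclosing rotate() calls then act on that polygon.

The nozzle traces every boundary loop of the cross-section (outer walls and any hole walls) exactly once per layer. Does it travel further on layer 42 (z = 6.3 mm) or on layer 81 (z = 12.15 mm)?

layer 42 (z = 6.3 mm)

Layer 42 (z = 6.3): the cone contributes a regular 12-gon of circumradius 4.762 (interpolated between r1=6.5 and r2=2.5 at t=0.434) (perimeter = 2·12·4.762·sin(180°/12) = 29.58 mm). So its perimeter = 29.58 mm. Layer 81 (z = 12.15): the cone (r1=6.5→r2=2.5) has section circumradius 3.148 here — a regular 12-gon (perimeter = 2·12·3.148·sin(180°/12) = 19.56 mm). So its perimeter = 19.56 mm. Layer 42 is larger (29.58 vs 19.56 mm).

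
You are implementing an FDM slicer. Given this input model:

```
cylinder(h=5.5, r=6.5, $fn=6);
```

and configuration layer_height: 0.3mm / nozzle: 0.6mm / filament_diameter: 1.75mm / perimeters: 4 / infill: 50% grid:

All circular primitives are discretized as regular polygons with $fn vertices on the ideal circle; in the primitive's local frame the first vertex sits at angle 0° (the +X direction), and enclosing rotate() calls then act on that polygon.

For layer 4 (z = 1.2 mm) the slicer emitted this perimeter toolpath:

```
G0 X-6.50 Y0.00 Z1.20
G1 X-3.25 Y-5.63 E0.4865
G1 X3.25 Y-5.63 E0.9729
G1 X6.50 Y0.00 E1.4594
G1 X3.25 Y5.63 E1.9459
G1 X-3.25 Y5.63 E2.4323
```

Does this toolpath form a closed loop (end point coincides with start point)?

no

Start point (G0): (-6.50, 0.00). End point (last G1): the path does not return to the start — open.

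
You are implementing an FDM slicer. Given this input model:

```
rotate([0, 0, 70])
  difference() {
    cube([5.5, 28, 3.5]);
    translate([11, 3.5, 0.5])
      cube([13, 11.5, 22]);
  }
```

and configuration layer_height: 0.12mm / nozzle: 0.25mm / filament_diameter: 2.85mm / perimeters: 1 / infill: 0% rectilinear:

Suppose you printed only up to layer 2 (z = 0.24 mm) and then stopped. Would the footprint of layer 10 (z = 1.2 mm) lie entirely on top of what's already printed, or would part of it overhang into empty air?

Compare the two slices. At z = 0.24: the 5.5×28 cube contributes its full rectangle (area 154.00 mm²); the cube at (11, 3.5) is not intersected at this z (z outside [0.5, 22.5]); Subtracting the remaining from the first: none of the subtracted shapes is present at this height, so the 5.5×28 cube is unchanged — area = 154.00 mm²; (rotated 70° about Z; rotation is an isometry so areas/perimeters/island counts are preserved). At z = 1.2: the 5.5×28 cube contributes its full rectangle (area 154.00 mm²); the cube at (11, 3.5) is present — its section is the full 13×11.5 rectangle (area 149.50 mm²); Taking the first minus the rest: starting from the 5.5×28 cube (154.00 mm²), the 13×11.5 cube at (11, 3.5) misses the remaining region (no effect) — area = 154.00 mm²; (rotated 70° about Z; rotation is an isometry so areas/perimeters/island counts are preserved). Checking containment: the cross-section at z = 1.2 is a subset of the cross-section at z = 0.24.

entirely on top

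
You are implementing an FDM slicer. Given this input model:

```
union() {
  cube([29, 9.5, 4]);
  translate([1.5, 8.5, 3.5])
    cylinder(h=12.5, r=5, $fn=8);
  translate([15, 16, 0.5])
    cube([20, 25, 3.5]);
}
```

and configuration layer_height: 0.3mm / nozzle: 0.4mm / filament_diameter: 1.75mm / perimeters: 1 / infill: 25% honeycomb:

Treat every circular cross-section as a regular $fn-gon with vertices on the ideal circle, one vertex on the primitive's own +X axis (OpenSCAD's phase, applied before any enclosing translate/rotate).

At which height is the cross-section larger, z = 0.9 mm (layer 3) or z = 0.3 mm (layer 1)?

layer 3 (z = 0.9 mm)

Layer 3 (z = 0.9): the cube (footprint 29×9.5) is included at this height (area 275.50 mm²); the cylinder at (1.5, 8.5) is absent (z outside [3.5, 16]); the 20×25 cube at (15, 16) contributes its full rectangle (area 500.00 mm²); Merging all regions: the 2 present regions are separate (no shared area or edge), so areas and boundary lengths simply add and each stays a separate island — area = 775.50 mm². So its area = 775.50 mm². Layer 1 (z = 0.3): the cube (footprint 29×9.5) is included at this height (area 275.50 mm²); the cylinder at (1.5, 8.5) is not intersected at this z (z outside [3.5, 16]); the cube at (15, 16) does not reach this height (z outside [0.5, 4]); Taking the union: only the 29×9.5 cube is present, so the union is just that shape — area = 275.50 mm². So its area = 275.50 mm². Layer 3 is larger (775.50 vs 275.50 mm²).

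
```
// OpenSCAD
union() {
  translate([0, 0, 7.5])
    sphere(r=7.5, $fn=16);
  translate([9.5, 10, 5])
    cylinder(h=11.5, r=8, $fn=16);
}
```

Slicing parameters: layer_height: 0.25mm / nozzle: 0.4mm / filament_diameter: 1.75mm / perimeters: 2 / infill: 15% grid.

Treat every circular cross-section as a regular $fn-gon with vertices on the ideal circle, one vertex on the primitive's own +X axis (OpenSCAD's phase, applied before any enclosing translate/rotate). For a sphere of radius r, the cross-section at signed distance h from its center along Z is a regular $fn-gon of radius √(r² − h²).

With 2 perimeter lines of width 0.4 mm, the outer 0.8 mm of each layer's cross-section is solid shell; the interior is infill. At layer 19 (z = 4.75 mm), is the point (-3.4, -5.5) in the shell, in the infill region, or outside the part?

shell

At z = 4.75 mm: the r=7.5 sphere contributes a regular 16-gon of circumradius √(7.5²−2.75²) = 6.978; the cylinder at (9.5, 10) does not reach this height (z outside [5, 16.5]); Taking the union: only the r=7.5 sphere is present, so the union is just that shape — 1 connected region. Overall, the cross-section is a single solid region. The nearest boundary edge runs (-4.93, -4.93)→(-2.67, -6.45); distance from the point to it = 0.38 mm. The point is inside the cross-section, 0.38 mm from the nearest boundary — within the 0.8 mm shell band (2 × 0.4).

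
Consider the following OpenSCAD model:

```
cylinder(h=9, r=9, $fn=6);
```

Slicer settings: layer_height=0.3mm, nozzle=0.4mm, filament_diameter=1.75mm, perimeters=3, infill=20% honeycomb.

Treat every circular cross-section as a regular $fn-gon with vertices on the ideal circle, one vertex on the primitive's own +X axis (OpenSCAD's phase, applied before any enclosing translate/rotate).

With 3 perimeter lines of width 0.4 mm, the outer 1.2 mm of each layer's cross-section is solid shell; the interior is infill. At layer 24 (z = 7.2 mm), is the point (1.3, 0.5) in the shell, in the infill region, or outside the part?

At z = 7.2 mm: the cylinder: section is a regular 6-gon, circumradius r=9. Overall, the cross-section is a single solid region. The nearest boundary edge runs (9.00, 0.00)→(4.50, 7.79); distance from the point to it = 6.42 mm. The point is inside the cross-section and 6.42 mm from the nearest boundary — more than the 1.2 mm shell width (3 × 0.4), so it's in the infill interior.

infill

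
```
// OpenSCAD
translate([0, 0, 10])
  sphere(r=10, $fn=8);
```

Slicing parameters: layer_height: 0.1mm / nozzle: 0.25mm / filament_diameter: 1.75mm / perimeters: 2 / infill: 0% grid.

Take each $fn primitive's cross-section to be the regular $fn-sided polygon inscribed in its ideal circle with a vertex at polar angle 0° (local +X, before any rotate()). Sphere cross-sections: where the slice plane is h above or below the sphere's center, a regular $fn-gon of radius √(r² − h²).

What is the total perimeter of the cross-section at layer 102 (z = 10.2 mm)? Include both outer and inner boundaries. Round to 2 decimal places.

61.22 mm

At z = 10.2 mm: the r=10 sphere contributes a regular 8-gon of circumradius √(10²−0.2²) = 9.998 (perimeter = 2·8·9.998·sin(180°/8) = 61.22 mm). Overall, the cross-section is a single solid region. Total boundary length (outer) = 61.22 mm.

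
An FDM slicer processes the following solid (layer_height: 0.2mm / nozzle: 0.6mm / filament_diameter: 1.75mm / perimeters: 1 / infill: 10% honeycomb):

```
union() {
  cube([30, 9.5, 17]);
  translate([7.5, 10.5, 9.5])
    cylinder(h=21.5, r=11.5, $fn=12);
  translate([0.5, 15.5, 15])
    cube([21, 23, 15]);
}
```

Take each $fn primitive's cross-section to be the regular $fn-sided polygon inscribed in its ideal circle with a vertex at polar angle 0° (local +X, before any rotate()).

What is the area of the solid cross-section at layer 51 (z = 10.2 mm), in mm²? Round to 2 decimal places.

At z = 10.2 mm: the 30×9.5 cube contributes its full rectangle (area 285.00 mm²); the r=11.5 cylinder at (7.5, 10.5) contributes a regular 12-gon of circumradius 11.5 (area = (12/2)·11.500²·sin(360°/12) = 396.75 mm²); the cube at (0.5, 15.5) is absent (z outside [15, 30]); Taking the union: the regions partially overlap — summed areas 681.75 mm² minus the doubly-counted overlap 154.18 mm² gives 527.57 mm² — area = 527.57 mm². Overall, the cross-section is a single solid region. Net area = 527.57 mm².

527.57 mm²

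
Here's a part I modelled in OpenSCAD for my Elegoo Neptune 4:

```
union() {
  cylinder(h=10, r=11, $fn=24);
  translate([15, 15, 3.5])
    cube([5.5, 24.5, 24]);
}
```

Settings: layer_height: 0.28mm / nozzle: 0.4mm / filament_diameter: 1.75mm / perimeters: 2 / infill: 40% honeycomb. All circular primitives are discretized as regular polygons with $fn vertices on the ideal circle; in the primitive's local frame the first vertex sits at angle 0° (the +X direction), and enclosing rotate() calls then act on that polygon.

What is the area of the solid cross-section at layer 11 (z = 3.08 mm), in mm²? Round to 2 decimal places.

375.81 mm²

At z = 3.08 mm: the r=11 cylinder gives a regular 24-gon of circumradius 11 (constant along its height) (area = (24/2)·11.000²·sin(360°/24) = 375.81 mm²); the cube at (15, 15) does not reach this height (z outside [3.5, 27.5]); Combining (union): only the r=11 cylinder is present, so the union is just that shape — area = 375.81 mm². Overall, the cross-section is a single solid region. Net area = 375.81 mm².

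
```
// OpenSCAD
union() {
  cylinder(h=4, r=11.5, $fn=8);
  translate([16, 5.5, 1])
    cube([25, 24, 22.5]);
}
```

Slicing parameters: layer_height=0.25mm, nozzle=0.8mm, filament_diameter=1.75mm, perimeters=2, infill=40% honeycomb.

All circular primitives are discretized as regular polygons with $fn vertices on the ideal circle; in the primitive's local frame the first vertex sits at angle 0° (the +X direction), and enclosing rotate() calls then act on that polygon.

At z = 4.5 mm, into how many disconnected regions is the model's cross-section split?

At z = 4.5 mm: the cylinder is absent (z outside [0, 4]); the cube at (16, 5.5) is present — its section is the full 25×24 rectangle; Taking the union: only the 25×24 cube at (16, 5.5) is present, so the union is just that shape — 1 connected region. The result has 1 disconnected region.

1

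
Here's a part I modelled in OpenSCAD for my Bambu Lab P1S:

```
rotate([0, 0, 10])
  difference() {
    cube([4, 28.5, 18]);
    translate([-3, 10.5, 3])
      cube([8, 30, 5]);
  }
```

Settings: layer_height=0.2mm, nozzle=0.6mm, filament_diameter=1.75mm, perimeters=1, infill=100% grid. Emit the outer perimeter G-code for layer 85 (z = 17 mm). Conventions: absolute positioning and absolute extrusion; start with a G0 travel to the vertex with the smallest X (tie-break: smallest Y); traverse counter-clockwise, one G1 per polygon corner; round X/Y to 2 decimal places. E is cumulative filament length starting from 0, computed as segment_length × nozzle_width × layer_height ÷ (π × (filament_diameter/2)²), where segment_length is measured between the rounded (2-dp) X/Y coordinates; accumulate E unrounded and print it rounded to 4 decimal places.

At z = 17 mm: the 4×28.5 cube contributes its full rectangle; the cube at (-3, 10.5) is absent (z outside [3, 8]); Taking the first minus the rest: none of the subtracted shapes is present at this height, so the 4×28.5 cube is unchanged — 1 connected region; (whole slice rotated 10° about Z — lengths, areas and connectivity unchanged). The outline is a single polygon with 4 vertices. Extrusion per mm of travel: 0.6 × 0.2 / (π × 0.875²) = 0.049890. Accumulating E over each segment gives final E = 3.2432.

G0 X-4.95 Y28.07 Z17.00
G1 X0.00 Y0.00 E1.4220
G1 X3.94 Y0.69 E1.6216
G1 X-1.01 Y28.76 E3.0436
G1 X-4.95 Y28.07 E3.2432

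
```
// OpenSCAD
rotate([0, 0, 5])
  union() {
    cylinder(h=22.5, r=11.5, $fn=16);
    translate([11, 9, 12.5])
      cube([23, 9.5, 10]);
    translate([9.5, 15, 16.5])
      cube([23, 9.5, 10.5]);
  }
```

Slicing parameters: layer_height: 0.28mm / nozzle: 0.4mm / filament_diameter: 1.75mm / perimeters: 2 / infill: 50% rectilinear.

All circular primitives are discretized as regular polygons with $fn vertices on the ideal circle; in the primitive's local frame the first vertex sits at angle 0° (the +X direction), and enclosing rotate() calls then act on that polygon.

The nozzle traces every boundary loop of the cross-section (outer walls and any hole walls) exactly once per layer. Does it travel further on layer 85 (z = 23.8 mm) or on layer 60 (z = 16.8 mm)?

Layer 85 (z = 23.8): the cylinder does not reach this height (z outside [0, 22.5]); the cube at (11, 9) does not reach this height (z outside [12.5, 22.5]); the cube at (9.5, 15) (footprint 23×9.5) is included at this height (perimeter 65.00 mm); Taking the union: only the 23×9.5 cube at (9.5, 15) is present, so the union is just that shape — boundary = 65.00 mm; (whole slice rotated 5° about Z — lengths, areas and connectivity unchanged). So its perimeter = 65.00 mm. Layer 60 (z = 16.8): the r=11.5 cylinder contributes a regular 16-gon of circumradius 11.5 (perimeter = 2·16·11.500·sin(180°/16) = 71.79 mm); the cube at (11, 9) (footprint 23×9.5) is included at this height (perimeter 65.00 mm); the cube at (9.5, 15) is present — its section is the full 23×9.5 rectangle (perimeter 65.00 mm); Taking the union: the regions partially overlap (shared area 75.25 mm²), so the edge portions inside another operand are dropped and the merged outline is re-measured after clipping — boundary = 151.79 mm; (whole slice rotated 5° about Z — lengths, areas and connectivity unchanged). So its perimeter = 151.79 mm. Layer 60 is larger (151.79 vs 65.00 mm).

layer 60 (z = 16.8 mm)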